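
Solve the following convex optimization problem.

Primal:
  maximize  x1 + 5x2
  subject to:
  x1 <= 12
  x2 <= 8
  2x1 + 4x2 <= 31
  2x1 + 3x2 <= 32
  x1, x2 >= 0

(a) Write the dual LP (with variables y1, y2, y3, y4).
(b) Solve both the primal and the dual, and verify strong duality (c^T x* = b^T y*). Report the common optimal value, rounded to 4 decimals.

The standard primal-dual pair for 'max c^T x s.t. A x <= b, x >= 0' is:
  Dual:  min b^T y  s.t.  A^T y >= c,  y >= 0.

So the dual LP is:
  minimize  12y1 + 8y2 + 31y3 + 32y4
  subject to:
    y1 + 2y3 + 2y4 >= 1
    y2 + 4y3 + 3y4 >= 5
    y1, y2, y3, y4 >= 0

Solving the primal: x* = (0, 7.75).
  primal value c^T x* = 38.75.
Solving the dual: y* = (0, 0, 1.25, 0).
  dual value b^T y* = 38.75.
Strong duality: c^T x* = b^T y*. Confirmed.

38.75


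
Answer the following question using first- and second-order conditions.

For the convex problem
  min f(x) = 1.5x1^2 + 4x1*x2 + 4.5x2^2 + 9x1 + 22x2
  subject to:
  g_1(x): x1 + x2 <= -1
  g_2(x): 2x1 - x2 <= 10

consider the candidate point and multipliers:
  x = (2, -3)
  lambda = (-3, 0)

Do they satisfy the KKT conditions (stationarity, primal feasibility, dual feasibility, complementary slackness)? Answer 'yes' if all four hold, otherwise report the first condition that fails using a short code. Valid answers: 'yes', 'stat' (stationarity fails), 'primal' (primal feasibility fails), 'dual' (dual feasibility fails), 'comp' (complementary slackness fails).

Gradient of f: grad f(x) = Q x + c = (3, 3)
Constraint values g_i(x) = a_i^T x - b_i:
  g_1((2, -3)) = 0
  g_2((2, -3)) = -3
Stationarity residual: grad f(x) + sum_i lambda_i a_i = (0, 0)
  -> stationarity OK
Primal feasibility (all g_i <= 0): OK
Dual feasibility (all lambda_i >= 0): FAILS
Complementary slackness (lambda_i * g_i(x) = 0 for all i): OK

Verdict: the first failing condition is dual_feasibility -> dual.

dual


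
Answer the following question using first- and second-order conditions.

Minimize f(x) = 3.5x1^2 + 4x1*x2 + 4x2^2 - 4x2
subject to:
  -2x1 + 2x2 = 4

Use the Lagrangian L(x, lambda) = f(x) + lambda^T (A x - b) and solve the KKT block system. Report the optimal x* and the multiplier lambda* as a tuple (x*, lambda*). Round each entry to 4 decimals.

Form the Lagrangian:
  L(x, lambda) = (1/2) x^T Q x + c^T x + lambda^T (A x - b)
Stationarity (grad_x L = 0): Q x + c + A^T lambda = 0.
Primal feasibility: A x = b.

This gives the KKT block system:
  [ Q   A^T ] [ x     ]   [-c ]
  [ A    0  ] [ lambda ] = [ b ]

Solving the linear system:
  x*      = (-0.8696, 1.1304)
  lambda* = (-0.7826)
  f(x*)   = -0.6957

x* = (-0.8696, 1.1304), lambda* = (-0.7826)


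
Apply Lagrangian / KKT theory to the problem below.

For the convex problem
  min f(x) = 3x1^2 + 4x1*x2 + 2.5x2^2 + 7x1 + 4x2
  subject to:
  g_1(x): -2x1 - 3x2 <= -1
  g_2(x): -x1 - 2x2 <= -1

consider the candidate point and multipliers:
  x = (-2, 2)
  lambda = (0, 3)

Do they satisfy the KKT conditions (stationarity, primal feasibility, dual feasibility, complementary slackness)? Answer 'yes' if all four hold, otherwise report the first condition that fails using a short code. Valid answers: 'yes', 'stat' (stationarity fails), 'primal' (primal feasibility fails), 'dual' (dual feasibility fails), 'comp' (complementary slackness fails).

Gradient of f: grad f(x) = Q x + c = (3, 6)
Constraint values g_i(x) = a_i^T x - b_i:
  g_1((-2, 2)) = -1
  g_2((-2, 2)) = -1
Stationarity residual: grad f(x) + sum_i lambda_i a_i = (0, 0)
  -> stationarity OK
Primal feasibility (all g_i <= 0): OK
Dual feasibility (all lambda_i >= 0): OK
Complementary slackness (lambda_i * g_i(x) = 0 for all i): FAILS

Verdict: the first failing condition is complementary_slackness -> comp.

comp


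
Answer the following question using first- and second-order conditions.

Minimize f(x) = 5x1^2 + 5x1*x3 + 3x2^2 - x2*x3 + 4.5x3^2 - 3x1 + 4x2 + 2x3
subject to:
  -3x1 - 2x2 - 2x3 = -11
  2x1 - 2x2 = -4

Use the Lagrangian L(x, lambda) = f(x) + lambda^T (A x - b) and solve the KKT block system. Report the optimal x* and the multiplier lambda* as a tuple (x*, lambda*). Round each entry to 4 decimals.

Form the Lagrangian:
  L(x, lambda) = (1/2) x^T Q x + c^T x + lambda^T (A x - b)
Stationarity (grad_x L = 0): Q x + c + A^T lambda = 0.
Primal feasibility: A x = b.

This gives the KKT block system:
  [ Q   A^T ] [ x     ]   [-c ]
  [ A    0  ] [ lambda ] = [ b ]

Solving the linear system:
  x*      = (0.9904, 2.9904, 1.0239)
  lambda* = (6.5885, 3.8708)
  f(x*)   = 49.4976

x* = (0.9904, 2.9904, 1.0239), lambda* = (6.5885, 3.8708)


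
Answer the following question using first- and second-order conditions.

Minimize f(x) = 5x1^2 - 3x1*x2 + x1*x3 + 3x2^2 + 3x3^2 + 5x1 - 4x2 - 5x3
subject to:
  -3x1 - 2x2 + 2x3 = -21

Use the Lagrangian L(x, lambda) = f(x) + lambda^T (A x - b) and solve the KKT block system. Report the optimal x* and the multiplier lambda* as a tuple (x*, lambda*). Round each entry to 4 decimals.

Form the Lagrangian:
  L(x, lambda) = (1/2) x^T Q x + c^T x + lambda^T (A x - b)
Stationarity (grad_x L = 0): Q x + c + A^T lambda = 0.
Primal feasibility: A x = b.

This gives the KKT block system:
  [ Q   A^T ] [ x     ]   [-c ]
  [ A    0  ] [ lambda ] = [ b ]

Solving the linear system:
  x*      = (2.9219, 4.2955, -1.8216)
  lambda* = (6.5037)
  f(x*)   = 71.5567

x* = (2.9219, 4.2955, -1.8216), lambda* = (6.5037)


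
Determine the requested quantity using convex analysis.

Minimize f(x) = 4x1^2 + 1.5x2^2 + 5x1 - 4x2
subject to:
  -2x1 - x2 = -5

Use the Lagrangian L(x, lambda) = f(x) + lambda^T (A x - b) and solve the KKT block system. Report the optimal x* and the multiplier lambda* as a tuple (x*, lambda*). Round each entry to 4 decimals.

Form the Lagrangian:
  L(x, lambda) = (1/2) x^T Q x + c^T x + lambda^T (A x - b)
Stationarity (grad_x L = 0): Q x + c + A^T lambda = 0.
Primal feasibility: A x = b.

This gives the KKT block system:
  [ Q   A^T ] [ x     ]   [-c ]
  [ A    0  ] [ lambda ] = [ b ]

Solving the linear system:
  x*      = (0.85, 3.3)
  lambda* = (5.9)
  f(x*)   = 10.275

x* = (0.85, 3.3), lambda* = (5.9)


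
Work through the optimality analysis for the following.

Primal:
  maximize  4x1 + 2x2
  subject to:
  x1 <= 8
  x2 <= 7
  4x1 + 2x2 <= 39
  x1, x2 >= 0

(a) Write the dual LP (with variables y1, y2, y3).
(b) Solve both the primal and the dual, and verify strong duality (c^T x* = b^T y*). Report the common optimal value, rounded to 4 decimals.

The standard primal-dual pair for 'max c^T x s.t. A x <= b, x >= 0' is:
  Dual:  min b^T y  s.t.  A^T y >= c,  y >= 0.

So the dual LP is:
  minimize  8y1 + 7y2 + 39y3
  subject to:
    y1 + 4y3 >= 4
    y2 + 2y3 >= 2
    y1, y2, y3 >= 0

Solving the primal: x* = (6.25, 7).
  primal value c^T x* = 39.
Solving the dual: y* = (0, 0, 1).
  dual value b^T y* = 39.
Strong duality: c^T x* = b^T y*. Confirmed.

39


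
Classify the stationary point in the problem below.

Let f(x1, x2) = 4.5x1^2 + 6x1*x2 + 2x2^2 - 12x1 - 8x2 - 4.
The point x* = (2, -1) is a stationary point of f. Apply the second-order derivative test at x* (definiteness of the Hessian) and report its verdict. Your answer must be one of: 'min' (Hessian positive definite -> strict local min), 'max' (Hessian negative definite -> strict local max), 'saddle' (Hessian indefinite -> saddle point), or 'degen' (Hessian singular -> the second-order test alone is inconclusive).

Compute the Hessian H = grad^2 f:
  H = [[9, 6], [6, 4]]
Verify stationarity: grad f(x*) = H x* + g = (0, 0).
Eigenvalues of H: 0, 13.
H has a zero eigenvalue (singular; positive semidefinite but not definite), so H is neither positive definite, negative definite, nor indefinite. The second-order test alone is inconclusive -> degen.
(Indeed, f is constant along the null direction of H through x*, so x* is not a strict local extremum.)

degen


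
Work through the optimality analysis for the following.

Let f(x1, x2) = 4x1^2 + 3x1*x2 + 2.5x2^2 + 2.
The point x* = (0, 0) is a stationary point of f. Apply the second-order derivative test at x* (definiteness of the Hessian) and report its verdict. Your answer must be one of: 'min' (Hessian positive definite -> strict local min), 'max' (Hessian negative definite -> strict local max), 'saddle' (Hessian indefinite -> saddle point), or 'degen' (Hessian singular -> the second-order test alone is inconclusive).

Compute the Hessian H = grad^2 f:
  H = [[8, 3], [3, 5]]
Verify stationarity: grad f(x*) = H x* + g = (0, 0).
Eigenvalues of H: 3.1459, 9.8541.
Both eigenvalues > 0, so H is positive definite -> x* is a strict local min.

min


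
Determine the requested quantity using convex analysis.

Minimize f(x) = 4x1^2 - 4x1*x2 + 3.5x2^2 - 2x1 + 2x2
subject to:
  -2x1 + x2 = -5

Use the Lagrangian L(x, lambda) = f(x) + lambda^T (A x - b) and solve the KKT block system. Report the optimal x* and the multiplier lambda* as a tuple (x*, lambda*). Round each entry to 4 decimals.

Form the Lagrangian:
  L(x, lambda) = (1/2) x^T Q x + c^T x + lambda^T (A x - b)
Stationarity (grad_x L = 0): Q x + c + A^T lambda = 0.
Primal feasibility: A x = b.

This gives the KKT block system:
  [ Q   A^T ] [ x     ]   [-c ]
  [ A    0  ] [ lambda ] = [ b ]

Solving the linear system:
  x*      = (2.4, -0.2)
  lambda* = (9)
  f(x*)   = 19.9

x* = (2.4, -0.2), lambda* = (9)


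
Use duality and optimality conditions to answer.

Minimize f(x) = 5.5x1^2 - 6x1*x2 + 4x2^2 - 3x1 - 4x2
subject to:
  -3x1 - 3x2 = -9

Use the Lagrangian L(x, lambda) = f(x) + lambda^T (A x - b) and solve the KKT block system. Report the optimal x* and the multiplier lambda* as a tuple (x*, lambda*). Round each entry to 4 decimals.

Form the Lagrangian:
  L(x, lambda) = (1/2) x^T Q x + c^T x + lambda^T (A x - b)
Stationarity (grad_x L = 0): Q x + c + A^T lambda = 0.
Primal feasibility: A x = b.

This gives the KKT block system:
  [ Q   A^T ] [ x     ]   [-c ]
  [ A    0  ] [ lambda ] = [ b ]

Solving the linear system:
  x*      = (1.3226, 1.6774)
  lambda* = (0.4946)
  f(x*)   = -3.1129

x* = (1.3226, 1.6774), lambda* = (0.4946)


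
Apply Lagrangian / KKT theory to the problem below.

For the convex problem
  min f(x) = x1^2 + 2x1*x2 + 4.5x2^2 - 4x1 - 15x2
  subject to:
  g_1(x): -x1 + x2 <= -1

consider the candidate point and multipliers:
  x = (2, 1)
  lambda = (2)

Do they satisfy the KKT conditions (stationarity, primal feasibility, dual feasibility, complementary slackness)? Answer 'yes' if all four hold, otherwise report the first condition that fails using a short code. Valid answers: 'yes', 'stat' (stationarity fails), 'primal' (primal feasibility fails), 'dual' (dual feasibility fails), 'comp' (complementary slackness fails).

Gradient of f: grad f(x) = Q x + c = (2, -2)
Constraint values g_i(x) = a_i^T x - b_i:
  g_1((2, 1)) = 0
Stationarity residual: grad f(x) + sum_i lambda_i a_i = (0, 0)
  -> stationarity OK
Primal feasibility (all g_i <= 0): OK
Dual feasibility (all lambda_i >= 0): OK
Complementary slackness (lambda_i * g_i(x) = 0 for all i): OK

Verdict: yes, KKT holds.

yes


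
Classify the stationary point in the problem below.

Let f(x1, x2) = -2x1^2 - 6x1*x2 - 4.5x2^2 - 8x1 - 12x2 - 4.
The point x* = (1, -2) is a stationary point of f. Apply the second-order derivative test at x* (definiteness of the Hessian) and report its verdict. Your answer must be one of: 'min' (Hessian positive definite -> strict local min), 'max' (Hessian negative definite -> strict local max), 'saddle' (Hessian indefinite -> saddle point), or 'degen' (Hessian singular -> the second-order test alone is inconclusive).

Compute the Hessian H = grad^2 f:
  H = [[-4, -6], [-6, -9]]
Verify stationarity: grad f(x*) = H x* + g = (0, 0).
Eigenvalues of H: -13, 0.
H has a zero eigenvalue (singular; negative semidefinite but not definite), so H is neither positive definite, negative definite, nor indefinite. The second-order test alone is inconclusive -> degen.
(Indeed, f is constant along the null direction of H through x*, so x* is not a strict local extremum.)

degen


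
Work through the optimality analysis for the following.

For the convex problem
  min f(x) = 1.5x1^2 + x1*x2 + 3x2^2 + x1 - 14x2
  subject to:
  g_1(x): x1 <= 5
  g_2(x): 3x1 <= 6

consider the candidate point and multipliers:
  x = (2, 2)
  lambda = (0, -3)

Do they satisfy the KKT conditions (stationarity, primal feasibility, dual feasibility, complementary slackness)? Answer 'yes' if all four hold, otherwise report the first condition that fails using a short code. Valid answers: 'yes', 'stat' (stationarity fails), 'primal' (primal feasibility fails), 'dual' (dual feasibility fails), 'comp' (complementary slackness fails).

Gradient of f: grad f(x) = Q x + c = (9, 0)
Constraint values g_i(x) = a_i^T x - b_i:
  g_1((2, 2)) = -3
  g_2((2, 2)) = 0
Stationarity residual: grad f(x) + sum_i lambda_i a_i = (0, 0)
  -> stationarity OK
Primal feasibility (all g_i <= 0): OK
Dual feasibility (all lambda_i >= 0): FAILS
Complementary slackness (lambda_i * g_i(x) = 0 for all i): OK

Verdict: the first failing condition is dual_feasibility -> dual.

dual


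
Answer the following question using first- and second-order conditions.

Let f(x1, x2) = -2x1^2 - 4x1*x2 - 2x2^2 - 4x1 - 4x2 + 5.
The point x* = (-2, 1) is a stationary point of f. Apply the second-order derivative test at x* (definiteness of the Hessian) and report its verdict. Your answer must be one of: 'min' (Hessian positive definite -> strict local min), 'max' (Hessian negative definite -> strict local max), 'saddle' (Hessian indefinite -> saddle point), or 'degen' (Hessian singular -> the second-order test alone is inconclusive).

Compute the Hessian H = grad^2 f:
  H = [[-4, -4], [-4, -4]]
Verify stationarity: grad f(x*) = H x* + g = (0, 0).
Eigenvalues of H: -8, 0.
H has a zero eigenvalue (singular; negative semidefinite but not definite), so H is neither positive definite, negative definite, nor indefinite. The second-order test alone is inconclusive -> degen.
(Indeed, f is constant along the null direction of H through x*, so x* is not a strict local extremum.)

degen


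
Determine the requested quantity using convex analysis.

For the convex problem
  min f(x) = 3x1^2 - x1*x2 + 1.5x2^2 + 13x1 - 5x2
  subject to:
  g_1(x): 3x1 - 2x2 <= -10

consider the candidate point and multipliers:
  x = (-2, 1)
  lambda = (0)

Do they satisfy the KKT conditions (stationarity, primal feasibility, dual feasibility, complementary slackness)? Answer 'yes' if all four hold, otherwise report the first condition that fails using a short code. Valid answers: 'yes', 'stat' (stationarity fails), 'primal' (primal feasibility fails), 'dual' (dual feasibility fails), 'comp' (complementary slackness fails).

Gradient of f: grad f(x) = Q x + c = (0, 0)
Constraint values g_i(x) = a_i^T x - b_i:
  g_1((-2, 1)) = 2
Stationarity residual: grad f(x) + sum_i lambda_i a_i = (0, 0)
  -> stationarity OK
Primal feasibility (all g_i <= 0): FAILS
Dual feasibility (all lambda_i >= 0): OK
Complementary slackness (lambda_i * g_i(x) = 0 for all i): OK

Verdict: the first failing condition is primal_feasibility -> primal.

primal


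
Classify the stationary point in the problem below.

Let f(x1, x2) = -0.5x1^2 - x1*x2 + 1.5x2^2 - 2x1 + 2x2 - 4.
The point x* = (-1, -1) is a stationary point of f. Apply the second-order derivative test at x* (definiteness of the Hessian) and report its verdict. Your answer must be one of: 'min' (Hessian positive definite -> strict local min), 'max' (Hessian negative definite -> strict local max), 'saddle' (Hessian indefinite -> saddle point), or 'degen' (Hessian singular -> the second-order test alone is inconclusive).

Compute the Hessian H = grad^2 f:
  H = [[-1, -1], [-1, 3]]
Verify stationarity: grad f(x*) = H x* + g = (0, 0).
Eigenvalues of H: -1.2361, 3.2361.
Eigenvalues have mixed signs, so H is indefinite -> x* is a saddle point.

saddle


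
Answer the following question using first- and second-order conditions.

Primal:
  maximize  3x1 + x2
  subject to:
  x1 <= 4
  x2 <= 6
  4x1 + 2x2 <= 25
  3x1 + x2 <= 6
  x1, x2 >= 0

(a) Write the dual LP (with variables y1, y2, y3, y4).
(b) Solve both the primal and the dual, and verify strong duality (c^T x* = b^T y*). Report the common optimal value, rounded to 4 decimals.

The standard primal-dual pair for 'max c^T x s.t. A x <= b, x >= 0' is:
  Dual:  min b^T y  s.t.  A^T y >= c,  y >= 0.

So the dual LP is:
  minimize  4y1 + 6y2 + 25y3 + 6y4
  subject to:
    y1 + 4y3 + 3y4 >= 3
    y2 + 2y3 + y4 >= 1
    y1, y2, y3, y4 >= 0

Solving the primal: x* = (2, 0).
  primal value c^T x* = 6.
Solving the dual: y* = (0, 0, 0, 1).
  dual value b^T y* = 6.
Strong duality: c^T x* = b^T y*. Confirmed.

6


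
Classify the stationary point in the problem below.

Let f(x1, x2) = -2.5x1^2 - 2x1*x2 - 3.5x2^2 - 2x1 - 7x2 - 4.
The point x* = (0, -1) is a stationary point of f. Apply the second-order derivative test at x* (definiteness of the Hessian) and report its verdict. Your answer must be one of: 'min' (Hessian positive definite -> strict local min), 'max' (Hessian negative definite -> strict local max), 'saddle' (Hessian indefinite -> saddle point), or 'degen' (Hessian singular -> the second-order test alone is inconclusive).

Compute the Hessian H = grad^2 f:
  H = [[-5, -2], [-2, -7]]
Verify stationarity: grad f(x*) = H x* + g = (0, 0).
Eigenvalues of H: -8.2361, -3.7639.
Both eigenvalues < 0, so H is negative definite -> x* is a strict local max.

max


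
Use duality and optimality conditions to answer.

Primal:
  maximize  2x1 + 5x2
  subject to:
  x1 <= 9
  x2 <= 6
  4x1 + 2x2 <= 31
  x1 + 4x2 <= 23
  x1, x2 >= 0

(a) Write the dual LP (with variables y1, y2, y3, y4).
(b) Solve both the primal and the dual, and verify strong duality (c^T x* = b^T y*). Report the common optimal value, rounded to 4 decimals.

The standard primal-dual pair for 'max c^T x s.t. A x <= b, x >= 0' is:
  Dual:  min b^T y  s.t.  A^T y >= c,  y >= 0.

So the dual LP is:
  minimize  9y1 + 6y2 + 31y3 + 23y4
  subject to:
    y1 + 4y3 + y4 >= 2
    y2 + 2y3 + 4y4 >= 5
    y1, y2, y3, y4 >= 0

Solving the primal: x* = (5.5714, 4.3571).
  primal value c^T x* = 32.9286.
Solving the dual: y* = (0, 0, 0.2143, 1.1429).
  dual value b^T y* = 32.9286.
Strong duality: c^T x* = b^T y*. Confirmed.

32.9286


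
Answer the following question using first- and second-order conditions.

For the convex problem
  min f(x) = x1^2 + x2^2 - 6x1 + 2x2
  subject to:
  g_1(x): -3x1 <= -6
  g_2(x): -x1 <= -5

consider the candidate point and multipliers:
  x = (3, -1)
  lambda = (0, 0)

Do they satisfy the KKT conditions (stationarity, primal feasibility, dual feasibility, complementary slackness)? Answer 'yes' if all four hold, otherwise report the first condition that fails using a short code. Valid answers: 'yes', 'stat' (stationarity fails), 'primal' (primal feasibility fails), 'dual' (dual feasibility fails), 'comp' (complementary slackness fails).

Gradient of f: grad f(x) = Q x + c = (0, 0)
Constraint values g_i(x) = a_i^T x - b_i:
  g_1((3, -1)) = -3
  g_2((3, -1)) = 2
Stationarity residual: grad f(x) + sum_i lambda_i a_i = (0, 0)
  -> stationarity OK
Primal feasibility (all g_i <= 0): FAILS
Dual feasibility (all lambda_i >= 0): OK
Complementary slackness (lambda_i * g_i(x) = 0 for all i): OK

Verdict: the first failing condition is primal_feasibility -> primal.

primal


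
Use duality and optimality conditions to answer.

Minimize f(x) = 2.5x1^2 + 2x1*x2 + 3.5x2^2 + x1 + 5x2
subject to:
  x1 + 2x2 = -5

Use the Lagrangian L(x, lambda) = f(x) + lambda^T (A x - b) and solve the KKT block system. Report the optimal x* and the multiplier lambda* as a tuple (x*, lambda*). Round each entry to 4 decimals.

Form the Lagrangian:
  L(x, lambda) = (1/2) x^T Q x + c^T x + lambda^T (A x - b)
Stationarity (grad_x L = 0): Q x + c + A^T lambda = 0.
Primal feasibility: A x = b.

This gives the KKT block system:
  [ Q   A^T ] [ x     ]   [-c ]
  [ A    0  ] [ lambda ] = [ b ]

Solving the linear system:
  x*      = (-0.4737, -2.2632)
  lambda* = (5.8947)
  f(x*)   = 8.8421

x* = (-0.4737, -2.2632), lambda* = (5.8947)


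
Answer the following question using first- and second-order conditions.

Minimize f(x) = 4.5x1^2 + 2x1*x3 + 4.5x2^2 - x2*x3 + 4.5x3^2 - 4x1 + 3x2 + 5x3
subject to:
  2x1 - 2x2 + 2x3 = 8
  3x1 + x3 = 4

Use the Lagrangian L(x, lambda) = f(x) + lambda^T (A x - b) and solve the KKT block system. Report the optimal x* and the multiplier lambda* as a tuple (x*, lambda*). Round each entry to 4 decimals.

Form the Lagrangian:
  L(x, lambda) = (1/2) x^T Q x + c^T x + lambda^T (A x - b)
Stationarity (grad_x L = 0): Q x + c + A^T lambda = 0.
Primal feasibility: A x = b.

This gives the KKT block system:
  [ Q   A^T ] [ x     ]   [-c ]
  [ A    0  ] [ lambda ] = [ b ]

Solving the linear system:
  x*      = (1.1471, -2.2941, 0.5588)
  lambda* = (-9.1029, 3.5882)
  f(x*)   = 24.8971

x* = (1.1471, -2.2941, 0.5588), lambda* = (-9.1029, 3.5882)


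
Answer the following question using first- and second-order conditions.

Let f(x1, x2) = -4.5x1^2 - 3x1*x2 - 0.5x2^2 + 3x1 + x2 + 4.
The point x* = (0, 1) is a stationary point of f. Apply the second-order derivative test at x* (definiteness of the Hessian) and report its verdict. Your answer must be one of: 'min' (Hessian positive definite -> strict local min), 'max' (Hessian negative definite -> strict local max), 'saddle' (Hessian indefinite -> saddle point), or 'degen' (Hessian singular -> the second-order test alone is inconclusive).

Compute the Hessian H = grad^2 f:
  H = [[-9, -3], [-3, -1]]
Verify stationarity: grad f(x*) = H x* + g = (0, 0).
Eigenvalues of H: -10, 0.
H has a zero eigenvalue (singular; negative semidefinite but not definite), so H is neither positive definite, negative definite, nor indefinite. The second-order test alone is inconclusive -> degen.
(Indeed, f is constant along the null direction of H through x*, so x* is not a strict local extremum.)

degen


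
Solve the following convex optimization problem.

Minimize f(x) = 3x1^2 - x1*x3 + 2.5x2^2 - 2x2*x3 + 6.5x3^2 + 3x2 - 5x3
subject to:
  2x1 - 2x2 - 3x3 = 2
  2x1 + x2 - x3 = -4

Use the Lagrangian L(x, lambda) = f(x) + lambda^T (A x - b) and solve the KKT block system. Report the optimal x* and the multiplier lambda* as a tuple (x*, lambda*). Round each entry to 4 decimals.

Form the Lagrangian:
  L(x, lambda) = (1/2) x^T Q x + c^T x + lambda^T (A x - b)
Stationarity (grad_x L = 0): Q x + c + A^T lambda = 0.
Primal feasibility: A x = b.

This gives the KKT block system:
  [ Q   A^T ] [ x     ]   [-c ]
  [ A    0  ] [ lambda ] = [ b ]

Solving the linear system:
  x*      = (-0.9864, -2.0109, 0.0163)
  lambda* = (-1.3733, 4.3406)
  f(x*)   = 6.9973

x* = (-0.9864, -2.0109, 0.0163), lambda* = (-1.3733, 4.3406)


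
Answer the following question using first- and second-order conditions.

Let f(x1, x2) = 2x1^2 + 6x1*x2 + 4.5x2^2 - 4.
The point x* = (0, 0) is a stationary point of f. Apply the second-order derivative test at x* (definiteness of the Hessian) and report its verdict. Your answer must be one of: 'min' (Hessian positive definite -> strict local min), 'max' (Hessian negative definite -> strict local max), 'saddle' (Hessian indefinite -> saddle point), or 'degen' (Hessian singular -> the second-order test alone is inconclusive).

Compute the Hessian H = grad^2 f:
  H = [[4, 6], [6, 9]]
Verify stationarity: grad f(x*) = H x* + g = (0, 0).
Eigenvalues of H: 0, 13.
H has a zero eigenvalue (singular; positive semidefinite but not definite), so H is neither positive definite, negative definite, nor indefinite. The second-order test alone is inconclusive -> degen.
(Indeed, f is constant along the null direction of H through x*, so x* is not a strict local extremum.)

degen


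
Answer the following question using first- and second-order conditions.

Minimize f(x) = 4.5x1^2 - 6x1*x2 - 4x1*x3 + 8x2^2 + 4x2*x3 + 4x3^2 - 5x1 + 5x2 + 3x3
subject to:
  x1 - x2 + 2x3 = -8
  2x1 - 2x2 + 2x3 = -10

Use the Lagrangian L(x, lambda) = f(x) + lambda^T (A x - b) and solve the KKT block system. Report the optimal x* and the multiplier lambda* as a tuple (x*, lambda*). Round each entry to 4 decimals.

Form the Lagrangian:
  L(x, lambda) = (1/2) x^T Q x + c^T x + lambda^T (A x - b)
Stationarity (grad_x L = 0): Q x + c + A^T lambda = 0.
Primal feasibility: A x = b.

This gives the KKT block system:
  [ Q   A^T ] [ x     ]   [-c ]
  [ A    0  ] [ lambda ] = [ b ]

Solving the linear system:
  x*      = (-1.5385, 0.4615, -3)
  lambda* = (3.3846, 3.1154)
  f(x*)   = 29.6154

x* = (-1.5385, 0.4615, -3), lambda* = (3.3846, 3.1154)


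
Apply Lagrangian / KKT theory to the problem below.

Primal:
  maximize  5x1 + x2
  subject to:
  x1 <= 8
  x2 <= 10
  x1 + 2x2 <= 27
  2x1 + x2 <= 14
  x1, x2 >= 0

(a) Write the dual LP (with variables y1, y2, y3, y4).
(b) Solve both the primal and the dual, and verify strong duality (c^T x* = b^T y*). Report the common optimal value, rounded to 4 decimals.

The standard primal-dual pair for 'max c^T x s.t. A x <= b, x >= 0' is:
  Dual:  min b^T y  s.t.  A^T y >= c,  y >= 0.

So the dual LP is:
  minimize  8y1 + 10y2 + 27y3 + 14y4
  subject to:
    y1 + y3 + 2y4 >= 5
    y2 + 2y3 + y4 >= 1
    y1, y2, y3, y4 >= 0

Solving the primal: x* = (7, 0).
  primal value c^T x* = 35.
Solving the dual: y* = (0, 0, 0, 2.5).
  dual value b^T y* = 35.
Strong duality: c^T x* = b^T y*. Confirmed.

35


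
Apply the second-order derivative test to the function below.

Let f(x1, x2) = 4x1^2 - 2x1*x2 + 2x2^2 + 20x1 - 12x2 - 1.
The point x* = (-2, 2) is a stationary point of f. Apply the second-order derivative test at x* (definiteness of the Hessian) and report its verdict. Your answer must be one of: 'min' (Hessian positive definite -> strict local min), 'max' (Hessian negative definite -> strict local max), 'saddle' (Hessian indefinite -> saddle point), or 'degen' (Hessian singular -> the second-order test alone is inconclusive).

Compute the Hessian H = grad^2 f:
  H = [[8, -2], [-2, 4]]
Verify stationarity: grad f(x*) = H x* + g = (0, 0).
Eigenvalues of H: 3.1716, 8.8284.
Both eigenvalues > 0, so H is positive definite -> x* is a strict local min.

min


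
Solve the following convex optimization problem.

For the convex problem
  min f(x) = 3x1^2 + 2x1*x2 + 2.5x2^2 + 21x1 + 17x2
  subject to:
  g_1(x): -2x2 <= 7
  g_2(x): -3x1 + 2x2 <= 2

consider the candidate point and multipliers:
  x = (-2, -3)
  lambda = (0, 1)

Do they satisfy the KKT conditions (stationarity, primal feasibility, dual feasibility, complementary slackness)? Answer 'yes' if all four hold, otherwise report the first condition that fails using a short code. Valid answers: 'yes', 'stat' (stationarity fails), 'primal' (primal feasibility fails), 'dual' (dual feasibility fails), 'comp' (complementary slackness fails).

Gradient of f: grad f(x) = Q x + c = (3, -2)
Constraint values g_i(x) = a_i^T x - b_i:
  g_1((-2, -3)) = -1
  g_2((-2, -3)) = -2
Stationarity residual: grad f(x) + sum_i lambda_i a_i = (0, 0)
  -> stationarity OK
Primal feasibility (all g_i <= 0): OK
Dual feasibility (all lambda_i >= 0): OK
Complementary slackness (lambda_i * g_i(x) = 0 for all i): FAILS

Verdict: the first failing condition is complementary_slackness -> comp.

comp


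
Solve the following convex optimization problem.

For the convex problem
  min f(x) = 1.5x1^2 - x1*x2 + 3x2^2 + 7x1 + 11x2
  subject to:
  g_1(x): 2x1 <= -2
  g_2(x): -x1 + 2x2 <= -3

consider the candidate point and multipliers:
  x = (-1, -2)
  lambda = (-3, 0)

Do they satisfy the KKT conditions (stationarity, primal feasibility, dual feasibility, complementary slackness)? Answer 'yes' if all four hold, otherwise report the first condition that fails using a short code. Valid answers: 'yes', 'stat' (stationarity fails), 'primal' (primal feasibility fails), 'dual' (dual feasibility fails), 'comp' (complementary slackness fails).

Gradient of f: grad f(x) = Q x + c = (6, 0)
Constraint values g_i(x) = a_i^T x - b_i:
  g_1((-1, -2)) = 0
  g_2((-1, -2)) = 0
Stationarity residual: grad f(x) + sum_i lambda_i a_i = (0, 0)
  -> stationarity OK
Primal feasibility (all g_i <= 0): OK
Dual feasibility (all lambda_i >= 0): FAILS
Complementary slackness (lambda_i * g_i(x) = 0 for all i): OK

Verdict: the first failing condition is dual_feasibility -> dual.

dual


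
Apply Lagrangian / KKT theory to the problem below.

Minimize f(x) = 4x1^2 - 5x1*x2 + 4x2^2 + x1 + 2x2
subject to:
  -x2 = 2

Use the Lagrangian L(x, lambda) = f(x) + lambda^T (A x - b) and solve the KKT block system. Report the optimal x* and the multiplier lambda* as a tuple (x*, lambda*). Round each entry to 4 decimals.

Form the Lagrangian:
  L(x, lambda) = (1/2) x^T Q x + c^T x + lambda^T (A x - b)
Stationarity (grad_x L = 0): Q x + c + A^T lambda = 0.
Primal feasibility: A x = b.

This gives the KKT block system:
  [ Q   A^T ] [ x     ]   [-c ]
  [ A    0  ] [ lambda ] = [ b ]

Solving the linear system:
  x*      = (-1.375, -2)
  lambda* = (-7.125)
  f(x*)   = 4.4375

x* = (-1.375, -2), lambda* = (-7.125)


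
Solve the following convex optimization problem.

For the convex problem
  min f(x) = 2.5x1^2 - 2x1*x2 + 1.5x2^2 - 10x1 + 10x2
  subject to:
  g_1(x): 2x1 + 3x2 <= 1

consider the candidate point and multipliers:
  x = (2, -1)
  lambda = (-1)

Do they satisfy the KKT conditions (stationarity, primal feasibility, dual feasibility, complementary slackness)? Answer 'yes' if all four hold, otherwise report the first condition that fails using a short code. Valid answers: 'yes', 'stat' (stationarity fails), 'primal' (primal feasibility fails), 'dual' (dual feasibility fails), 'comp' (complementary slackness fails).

Gradient of f: grad f(x) = Q x + c = (2, 3)
Constraint values g_i(x) = a_i^T x - b_i:
  g_1((2, -1)) = 0
Stationarity residual: grad f(x) + sum_i lambda_i a_i = (0, 0)
  -> stationarity OK
Primal feasibility (all g_i <= 0): OK
Dual feasibility (all lambda_i >= 0): FAILS
Complementary slackness (lambda_i * g_i(x) = 0 for all i): OK

Verdict: the first failing condition is dual_feasibility -> dual.

dual


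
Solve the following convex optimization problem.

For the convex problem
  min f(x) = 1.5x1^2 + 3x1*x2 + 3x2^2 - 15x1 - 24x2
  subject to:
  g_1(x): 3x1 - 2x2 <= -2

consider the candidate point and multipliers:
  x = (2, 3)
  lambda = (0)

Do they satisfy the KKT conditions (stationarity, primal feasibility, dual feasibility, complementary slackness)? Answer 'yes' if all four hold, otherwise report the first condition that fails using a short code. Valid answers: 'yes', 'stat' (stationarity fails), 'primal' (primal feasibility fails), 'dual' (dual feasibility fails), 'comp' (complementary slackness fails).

Gradient of f: grad f(x) = Q x + c = (0, 0)
Constraint values g_i(x) = a_i^T x - b_i:
  g_1((2, 3)) = 2
Stationarity residual: grad f(x) + sum_i lambda_i a_i = (0, 0)
  -> stationarity OK
Primal feasibility (all g_i <= 0): FAILS
Dual feasibility (all lambda_i >= 0): OK
Complementary slackness (lambda_i * g_i(x) = 0 for all i): OK

Verdict: the first failing condition is primal_feasibility -> primal.

primal


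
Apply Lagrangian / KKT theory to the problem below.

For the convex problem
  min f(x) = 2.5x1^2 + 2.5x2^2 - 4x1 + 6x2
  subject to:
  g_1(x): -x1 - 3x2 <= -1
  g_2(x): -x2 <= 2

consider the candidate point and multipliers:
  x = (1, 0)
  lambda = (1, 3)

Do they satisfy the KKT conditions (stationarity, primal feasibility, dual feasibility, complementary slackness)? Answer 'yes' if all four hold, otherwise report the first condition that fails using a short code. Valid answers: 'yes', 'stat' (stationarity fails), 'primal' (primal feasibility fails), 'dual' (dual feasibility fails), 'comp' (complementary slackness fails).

Gradient of f: grad f(x) = Q x + c = (1, 6)
Constraint values g_i(x) = a_i^T x - b_i:
  g_1((1, 0)) = 0
  g_2((1, 0)) = -2
Stationarity residual: grad f(x) + sum_i lambda_i a_i = (0, 0)
  -> stationarity OK
Primal feasibility (all g_i <= 0): OK
Dual feasibility (all lambda_i >= 0): OK
Complementary slackness (lambda_i * g_i(x) = 0 for all i): FAILS

Verdict: the first failing condition is complementary_slackness -> comp.

comp


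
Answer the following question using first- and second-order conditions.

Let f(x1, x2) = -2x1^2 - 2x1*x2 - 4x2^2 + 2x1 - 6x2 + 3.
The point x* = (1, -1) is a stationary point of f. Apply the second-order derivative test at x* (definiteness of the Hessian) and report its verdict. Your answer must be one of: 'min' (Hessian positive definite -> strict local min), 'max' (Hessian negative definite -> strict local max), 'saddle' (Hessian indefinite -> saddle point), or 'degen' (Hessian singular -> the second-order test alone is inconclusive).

Compute the Hessian H = grad^2 f:
  H = [[-4, -2], [-2, -8]]
Verify stationarity: grad f(x*) = H x* + g = (0, 0).
Eigenvalues of H: -8.8284, -3.1716.
Both eigenvalues < 0, so H is negative definite -> x* is a strict local max.

max


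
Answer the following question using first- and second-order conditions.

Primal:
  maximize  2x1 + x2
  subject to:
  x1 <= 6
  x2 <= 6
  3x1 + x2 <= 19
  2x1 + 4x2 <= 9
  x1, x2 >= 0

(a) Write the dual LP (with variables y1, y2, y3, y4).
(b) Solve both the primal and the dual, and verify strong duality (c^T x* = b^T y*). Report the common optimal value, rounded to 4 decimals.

The standard primal-dual pair for 'max c^T x s.t. A x <= b, x >= 0' is:
  Dual:  min b^T y  s.t.  A^T y >= c,  y >= 0.

So the dual LP is:
  minimize  6y1 + 6y2 + 19y3 + 9y4
  subject to:
    y1 + 3y3 + 2y4 >= 2
    y2 + y3 + 4y4 >= 1
    y1, y2, y3, y4 >= 0

Solving the primal: x* = (4.5, 0).
  primal value c^T x* = 9.
Solving the dual: y* = (0, 0, 0, 1).
  dual value b^T y* = 9.
Strong duality: c^T x* = b^T y*. Confirmed.

9


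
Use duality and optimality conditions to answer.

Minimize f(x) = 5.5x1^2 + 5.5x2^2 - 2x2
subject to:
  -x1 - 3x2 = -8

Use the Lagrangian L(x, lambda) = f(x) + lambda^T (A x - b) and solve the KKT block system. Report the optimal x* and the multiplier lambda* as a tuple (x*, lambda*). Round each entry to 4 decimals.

Form the Lagrangian:
  L(x, lambda) = (1/2) x^T Q x + c^T x + lambda^T (A x - b)
Stationarity (grad_x L = 0): Q x + c + A^T lambda = 0.
Primal feasibility: A x = b.

This gives the KKT block system:
  [ Q   A^T ] [ x     ]   [-c ]
  [ A    0  ] [ lambda ] = [ b ]

Solving the linear system:
  x*      = (0.7455, 2.4182)
  lambda* = (8.2)
  f(x*)   = 30.3818

x* = (0.7455, 2.4182), lambda* = (8.2)


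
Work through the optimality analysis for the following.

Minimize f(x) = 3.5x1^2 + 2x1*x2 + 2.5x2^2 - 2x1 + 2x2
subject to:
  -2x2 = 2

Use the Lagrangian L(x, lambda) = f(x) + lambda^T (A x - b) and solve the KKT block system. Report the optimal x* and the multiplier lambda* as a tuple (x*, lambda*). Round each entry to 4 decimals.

Form the Lagrangian:
  L(x, lambda) = (1/2) x^T Q x + c^T x + lambda^T (A x - b)
Stationarity (grad_x L = 0): Q x + c + A^T lambda = 0.
Primal feasibility: A x = b.

This gives the KKT block system:
  [ Q   A^T ] [ x     ]   [-c ]
  [ A    0  ] [ lambda ] = [ b ]

Solving the linear system:
  x*      = (0.5714, -1)
  lambda* = (-0.9286)
  f(x*)   = -0.6429

x* = (0.5714, -1), lambda* = (-0.9286)


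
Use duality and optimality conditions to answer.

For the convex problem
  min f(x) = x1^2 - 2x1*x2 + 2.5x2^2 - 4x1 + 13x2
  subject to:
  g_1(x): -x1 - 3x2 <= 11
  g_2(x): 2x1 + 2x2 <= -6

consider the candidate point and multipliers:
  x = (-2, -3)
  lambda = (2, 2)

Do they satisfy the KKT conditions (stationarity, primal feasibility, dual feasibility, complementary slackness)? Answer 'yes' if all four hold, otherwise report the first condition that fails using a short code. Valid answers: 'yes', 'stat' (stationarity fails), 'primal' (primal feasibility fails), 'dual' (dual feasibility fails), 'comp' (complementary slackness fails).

Gradient of f: grad f(x) = Q x + c = (-2, 2)
Constraint values g_i(x) = a_i^T x - b_i:
  g_1((-2, -3)) = 0
  g_2((-2, -3)) = -4
Stationarity residual: grad f(x) + sum_i lambda_i a_i = (0, 0)
  -> stationarity OK
Primal feasibility (all g_i <= 0): OK
Dual feasibility (all lambda_i >= 0): OK
Complementary slackness (lambda_i * g_i(x) = 0 for all i): FAILS

Verdict: the first failing condition is complementary_slackness -> comp.

comp


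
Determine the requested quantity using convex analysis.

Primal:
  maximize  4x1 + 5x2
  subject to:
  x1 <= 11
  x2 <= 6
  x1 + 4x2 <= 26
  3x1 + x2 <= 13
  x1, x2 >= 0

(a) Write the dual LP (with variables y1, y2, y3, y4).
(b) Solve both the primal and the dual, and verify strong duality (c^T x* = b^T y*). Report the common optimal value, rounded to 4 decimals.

The standard primal-dual pair for 'max c^T x s.t. A x <= b, x >= 0' is:
  Dual:  min b^T y  s.t.  A^T y >= c,  y >= 0.

So the dual LP is:
  minimize  11y1 + 6y2 + 26y3 + 13y4
  subject to:
    y1 + y3 + 3y4 >= 4
    y2 + 4y3 + y4 >= 5
    y1, y2, y3, y4 >= 0

Solving the primal: x* = (2.3636, 5.9091).
  primal value c^T x* = 39.
Solving the dual: y* = (0, 0, 1, 1).
  dual value b^T y* = 39.
Strong duality: c^T x* = b^T y*. Confirmed.

39


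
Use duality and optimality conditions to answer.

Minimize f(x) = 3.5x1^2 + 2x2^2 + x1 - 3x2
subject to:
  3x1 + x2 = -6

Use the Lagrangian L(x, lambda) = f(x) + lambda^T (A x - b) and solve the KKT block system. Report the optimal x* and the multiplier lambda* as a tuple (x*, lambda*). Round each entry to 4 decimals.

Form the Lagrangian:
  L(x, lambda) = (1/2) x^T Q x + c^T x + lambda^T (A x - b)
Stationarity (grad_x L = 0): Q x + c + A^T lambda = 0.
Primal feasibility: A x = b.

This gives the KKT block system:
  [ Q   A^T ] [ x     ]   [-c ]
  [ A    0  ] [ lambda ] = [ b ]

Solving the linear system:
  x*      = (-1.907, -0.2791)
  lambda* = (4.1163)
  f(x*)   = 11.814

x* = (-1.907, -0.2791), lambda* = (4.1163)


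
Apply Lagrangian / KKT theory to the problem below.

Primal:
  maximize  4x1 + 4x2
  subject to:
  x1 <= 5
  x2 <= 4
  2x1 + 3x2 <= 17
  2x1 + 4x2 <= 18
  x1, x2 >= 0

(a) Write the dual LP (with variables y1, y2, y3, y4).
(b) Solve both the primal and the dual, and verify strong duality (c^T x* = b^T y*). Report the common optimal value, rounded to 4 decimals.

The standard primal-dual pair for 'max c^T x s.t. A x <= b, x >= 0' is:
  Dual:  min b^T y  s.t.  A^T y >= c,  y >= 0.

So the dual LP is:
  minimize  5y1 + 4y2 + 17y3 + 18y4
  subject to:
    y1 + 2y3 + 2y4 >= 4
    y2 + 3y3 + 4y4 >= 4
    y1, y2, y3, y4 >= 0

Solving the primal: x* = (5, 2).
  primal value c^T x* = 28.
Solving the dual: y* = (2, 0, 0, 1).
  dual value b^T y* = 28.
Strong duality: c^T x* = b^T y*. Confirmed.

28


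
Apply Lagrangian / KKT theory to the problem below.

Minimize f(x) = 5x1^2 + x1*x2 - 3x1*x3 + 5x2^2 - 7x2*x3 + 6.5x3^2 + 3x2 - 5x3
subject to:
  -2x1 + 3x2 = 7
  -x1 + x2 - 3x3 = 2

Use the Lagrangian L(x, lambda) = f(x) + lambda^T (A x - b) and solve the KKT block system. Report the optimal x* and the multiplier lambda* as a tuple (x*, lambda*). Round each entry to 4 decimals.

Form the Lagrangian:
  L(x, lambda) = (1/2) x^T Q x + c^T x + lambda^T (A x - b)
Stationarity (grad_x L = 0): Q x + c + A^T lambda = 0.
Primal feasibility: A x = b.

This gives the KKT block system:
  [ Q   A^T ] [ x     ]   [-c ]
  [ A    0  ] [ lambda ] = [ b ]

Solving the linear system:
  x*      = (-1.2043, 1.5304, 0.2449)
  lambda* = (-4.1379, -2.972)
  f(x*)   = 19.1379

x* = (-1.2043, 1.5304, 0.2449), lambda* = (-4.1379, -2.972)


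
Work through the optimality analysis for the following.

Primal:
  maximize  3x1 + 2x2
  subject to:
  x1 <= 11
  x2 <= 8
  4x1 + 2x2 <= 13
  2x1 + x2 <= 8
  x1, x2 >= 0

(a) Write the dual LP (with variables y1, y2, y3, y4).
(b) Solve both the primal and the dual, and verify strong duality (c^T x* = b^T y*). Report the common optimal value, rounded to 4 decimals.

The standard primal-dual pair for 'max c^T x s.t. A x <= b, x >= 0' is:
  Dual:  min b^T y  s.t.  A^T y >= c,  y >= 0.

So the dual LP is:
  minimize  11y1 + 8y2 + 13y3 + 8y4
  subject to:
    y1 + 4y3 + 2y4 >= 3
    y2 + 2y3 + y4 >= 2
    y1, y2, y3, y4 >= 0

Solving the primal: x* = (0, 6.5).
  primal value c^T x* = 13.
Solving the dual: y* = (0, 0, 1, 0).
  dual value b^T y* = 13.
Strong duality: c^T x* = b^T y*. Confirmed.

13
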